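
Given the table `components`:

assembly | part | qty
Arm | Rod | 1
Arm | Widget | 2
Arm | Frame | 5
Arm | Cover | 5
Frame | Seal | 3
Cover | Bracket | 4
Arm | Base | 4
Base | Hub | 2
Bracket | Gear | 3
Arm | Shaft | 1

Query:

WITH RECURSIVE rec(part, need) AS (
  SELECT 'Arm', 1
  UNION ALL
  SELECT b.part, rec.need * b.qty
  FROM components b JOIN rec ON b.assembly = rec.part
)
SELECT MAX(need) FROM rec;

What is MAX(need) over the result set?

60

Base: (Arm, need=1).
Iteration 1: components of {Arm} -> Base = 1*4 = 4, Cover = 1*5 = 5, Frame = 1*5 = 5, Rod = 1*1 = 1, Shaft = 1*1 = 1, Widget = 1*2 = 2.
Iteration 2: components of {Base,Cover,Frame,Rod,Shaft,Widget} -> Bracket = 5*4 = 20, Hub = 4*2 = 8, Seal = 5*3 = 15.
Iteration 3: components of {Bracket,Hub,Seal} -> Gear = 20*3 = 60.
Iteration 4: no further components; recursion stops.
need values: 1, 1, 2, 5, 5, 4, 1, 15, 20, 8, 60; the maximum is 60.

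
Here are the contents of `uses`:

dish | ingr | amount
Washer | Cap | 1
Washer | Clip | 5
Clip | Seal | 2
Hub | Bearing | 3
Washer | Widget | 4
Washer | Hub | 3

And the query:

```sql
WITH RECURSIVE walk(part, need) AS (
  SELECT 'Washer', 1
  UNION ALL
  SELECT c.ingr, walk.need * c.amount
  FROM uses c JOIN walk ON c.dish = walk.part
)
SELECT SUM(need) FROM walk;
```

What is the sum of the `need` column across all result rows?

33

Base: (Washer, need=1).
Iteration 1: components of {Washer} -> Cap = 1*1 = 1, Clip = 1*5 = 5, Hub = 1*3 = 3, Widget = 1*4 = 4.
Iteration 2: components of {Cap,Clip,Hub,Widget} -> Bearing = 3*3 = 9, Seal = 5*2 = 10.
Iteration 3: no further components; recursion stops.
SUM(need) = 1 + 4 + 5 + 1 + 3 + 10 + 9 = 33.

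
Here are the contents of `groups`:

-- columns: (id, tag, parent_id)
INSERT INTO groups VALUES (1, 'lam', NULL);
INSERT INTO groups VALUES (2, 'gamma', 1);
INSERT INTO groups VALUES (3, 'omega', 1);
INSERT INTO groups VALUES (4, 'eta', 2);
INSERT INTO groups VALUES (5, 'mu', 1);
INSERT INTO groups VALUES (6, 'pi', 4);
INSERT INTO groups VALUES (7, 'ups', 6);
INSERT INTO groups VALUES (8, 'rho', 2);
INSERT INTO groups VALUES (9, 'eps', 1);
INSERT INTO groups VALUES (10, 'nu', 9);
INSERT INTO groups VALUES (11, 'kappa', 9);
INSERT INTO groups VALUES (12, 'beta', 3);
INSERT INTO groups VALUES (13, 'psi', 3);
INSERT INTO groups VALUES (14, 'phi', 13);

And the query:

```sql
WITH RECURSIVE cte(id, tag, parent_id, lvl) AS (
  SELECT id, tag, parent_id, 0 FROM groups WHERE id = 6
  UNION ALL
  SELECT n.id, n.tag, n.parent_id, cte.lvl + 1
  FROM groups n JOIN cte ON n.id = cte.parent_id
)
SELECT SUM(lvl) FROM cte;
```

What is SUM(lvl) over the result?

6

Base: id=6 (pi), parent_id=4, lvl 0.
Iteration 1: join on id=4 -> eta (id 4, parent_id=2, lvl 1).
Iteration 2: join on id=2 -> gamma (id 2, parent_id=1, lvl 2).
Iteration 3: join on id=1 -> lam (id 1, parent_id=NULL, lvl 3).
Iteration 4: parent_id is NULL; no match; recursion stops.
SUM(lvl) = 0 + 1 + 2 + 3 = 6.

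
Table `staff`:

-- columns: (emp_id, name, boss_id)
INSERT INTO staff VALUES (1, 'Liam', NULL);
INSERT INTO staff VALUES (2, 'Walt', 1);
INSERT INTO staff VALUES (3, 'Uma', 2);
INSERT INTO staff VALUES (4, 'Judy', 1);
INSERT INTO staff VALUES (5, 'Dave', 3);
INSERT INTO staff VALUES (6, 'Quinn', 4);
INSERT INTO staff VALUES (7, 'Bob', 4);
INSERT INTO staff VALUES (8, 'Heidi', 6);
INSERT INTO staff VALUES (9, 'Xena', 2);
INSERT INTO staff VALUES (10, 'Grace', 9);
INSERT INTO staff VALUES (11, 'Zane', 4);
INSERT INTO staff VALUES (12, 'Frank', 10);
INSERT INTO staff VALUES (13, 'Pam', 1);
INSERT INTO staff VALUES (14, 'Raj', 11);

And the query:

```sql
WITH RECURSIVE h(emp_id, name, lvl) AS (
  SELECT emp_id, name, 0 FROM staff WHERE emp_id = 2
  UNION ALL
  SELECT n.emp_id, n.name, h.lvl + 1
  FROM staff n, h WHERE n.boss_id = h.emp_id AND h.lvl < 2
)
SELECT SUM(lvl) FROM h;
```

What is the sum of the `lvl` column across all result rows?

Base: emp_id=2 (Walt) at lvl 0.
Iteration 1: rows with boss_id in {2} -> Uma (id 3, lvl 1), Xena (id 9, lvl 1).
Iteration 2: rows with boss_id in {3,9} -> Dave (id 5, lvl 2), Grace (id 10, lvl 2).
Iteration 3: lvl < 2 fails for all current rows; recursion stops.
SUM(lvl) = 0 + 1 + 1 + 2 + 2 = 6.

6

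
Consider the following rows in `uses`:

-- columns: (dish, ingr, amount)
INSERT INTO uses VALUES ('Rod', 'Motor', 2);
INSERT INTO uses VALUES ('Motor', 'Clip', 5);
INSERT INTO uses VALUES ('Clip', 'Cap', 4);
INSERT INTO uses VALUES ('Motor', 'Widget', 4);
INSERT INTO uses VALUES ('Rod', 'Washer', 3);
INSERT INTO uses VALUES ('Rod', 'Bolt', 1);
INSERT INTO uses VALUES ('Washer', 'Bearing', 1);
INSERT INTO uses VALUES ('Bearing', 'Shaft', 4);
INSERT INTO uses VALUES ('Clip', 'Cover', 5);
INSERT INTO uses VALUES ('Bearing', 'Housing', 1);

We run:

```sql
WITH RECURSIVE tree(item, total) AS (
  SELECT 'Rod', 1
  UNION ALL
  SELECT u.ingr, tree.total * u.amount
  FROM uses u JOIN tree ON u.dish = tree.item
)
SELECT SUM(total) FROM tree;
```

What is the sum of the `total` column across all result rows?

133

Base: (Rod, total=1).
Iteration 1: components of {Rod} -> Bolt = 1*1 = 1, Motor = 1*2 = 2, Washer = 1*3 = 3.
Iteration 2: components of {Bolt,Motor,Washer} -> Bearing = 3*1 = 3, Clip = 2*5 = 10, Widget = 2*4 = 8.
Iteration 3: components of {Bearing,Clip,Widget} -> Cap = 10*4 = 40, Cover = 10*5 = 50, Housing = 3*1 = 3, Shaft = 3*4 = 12.
Iteration 4: no further components; recursion stops.
SUM(total) = 1 + 2 + 3 + 1 + 10 + 8 + 3 + 40 + 50 + 12 + 3 = 133.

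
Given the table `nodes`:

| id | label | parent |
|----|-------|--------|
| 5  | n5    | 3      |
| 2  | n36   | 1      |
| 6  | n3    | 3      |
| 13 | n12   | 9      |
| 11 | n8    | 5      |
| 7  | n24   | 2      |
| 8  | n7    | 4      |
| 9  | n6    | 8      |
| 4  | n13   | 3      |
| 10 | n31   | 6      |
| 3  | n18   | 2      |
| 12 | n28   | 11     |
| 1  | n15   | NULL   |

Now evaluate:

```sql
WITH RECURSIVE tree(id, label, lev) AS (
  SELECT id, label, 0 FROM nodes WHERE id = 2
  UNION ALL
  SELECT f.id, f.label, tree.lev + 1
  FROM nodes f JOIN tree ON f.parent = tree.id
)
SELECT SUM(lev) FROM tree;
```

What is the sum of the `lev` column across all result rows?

Base: id=2 (n36) at lev 0.
Iteration 1: rows with parent in {2} -> n18 (id 3, lev 1), n24 (id 7, lev 1).
Iteration 2: rows with parent in {3,7} -> n13 (id 4, lev 2), n5 (id 5, lev 2), n3 (id 6, lev 2).
Iteration 3: rows with parent in {4,5,6} -> n7 (id 8, lev 3), n31 (id 10, lev 3), n8 (id 11, lev 3).
Iteration 4: rows with parent in {8,10,11} -> n6 (id 9, lev 4), n28 (id 12, lev 4).
Iteration 5: rows with parent in {9,12} -> n12 (id 13, lev 5).
Iteration 6: no rows with parent in {13}; recursion stops.
SUM(lev) = 0 + 1 + 1 + 2 + 2 + 2 + 3 + 3 + 3 + 4 + 4 + 5 = 30.

30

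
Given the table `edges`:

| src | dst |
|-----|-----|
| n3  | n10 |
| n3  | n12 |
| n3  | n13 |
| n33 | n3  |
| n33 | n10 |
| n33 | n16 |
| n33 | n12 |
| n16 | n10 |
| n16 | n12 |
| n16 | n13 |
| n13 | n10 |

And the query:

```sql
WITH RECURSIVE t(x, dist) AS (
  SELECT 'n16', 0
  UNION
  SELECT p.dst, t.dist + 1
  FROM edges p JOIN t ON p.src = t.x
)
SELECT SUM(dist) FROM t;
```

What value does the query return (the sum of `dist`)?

5

Base: (n16, dist=0).
Iteration 1: edges from {n16} -> (n10, dist=1), (n12, dist=1), (n13, dist=1).
Iteration 2: edges from {n10,n12,n13} -> (n10, dist=2).
Iteration 3: no outgoing edges from {n10}; recursion stops.
SUM(dist) = 0 + 1 + 1 + 1 + 2 = 5.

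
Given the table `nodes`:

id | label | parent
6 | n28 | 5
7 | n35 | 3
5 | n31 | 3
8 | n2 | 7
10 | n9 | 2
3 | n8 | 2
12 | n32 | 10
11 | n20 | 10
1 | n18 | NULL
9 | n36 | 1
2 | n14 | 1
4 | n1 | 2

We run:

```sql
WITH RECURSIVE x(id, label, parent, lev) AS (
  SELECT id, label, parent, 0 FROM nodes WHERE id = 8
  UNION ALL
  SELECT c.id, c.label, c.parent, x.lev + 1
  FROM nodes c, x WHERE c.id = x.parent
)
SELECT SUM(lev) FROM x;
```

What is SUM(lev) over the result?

10

Base: id=8 (n2), parent=7, lev 0.
Iteration 1: join on id=7 -> n35 (id 7, parent=3, lev 1).
Iteration 2: join on id=3 -> n8 (id 3, parent=2, lev 2).
Iteration 3: join on id=2 -> n14 (id 2, parent=1, lev 3).
Iteration 4: join on id=1 -> n18 (id 1, parent=NULL, lev 4).
Iteration 5: parent is NULL; no match; recursion stops.
SUM(lev) = 0 + 1 + 2 + 3 + 4 = 10.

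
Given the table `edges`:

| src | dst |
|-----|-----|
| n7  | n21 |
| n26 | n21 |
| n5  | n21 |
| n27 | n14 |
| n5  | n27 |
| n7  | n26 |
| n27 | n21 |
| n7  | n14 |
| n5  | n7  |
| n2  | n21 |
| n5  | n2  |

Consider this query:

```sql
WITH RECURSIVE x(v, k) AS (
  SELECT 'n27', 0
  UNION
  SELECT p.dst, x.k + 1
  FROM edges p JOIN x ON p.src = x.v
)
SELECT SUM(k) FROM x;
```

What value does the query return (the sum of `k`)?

2

Base: (n27, k=0).
Iteration 1: edges from {n27} -> (n14, k=1), (n21, k=1).
Iteration 2: no outgoing edges from {n14,n21}; recursion stops.
SUM(k) = 0 + 1 + 1 = 2.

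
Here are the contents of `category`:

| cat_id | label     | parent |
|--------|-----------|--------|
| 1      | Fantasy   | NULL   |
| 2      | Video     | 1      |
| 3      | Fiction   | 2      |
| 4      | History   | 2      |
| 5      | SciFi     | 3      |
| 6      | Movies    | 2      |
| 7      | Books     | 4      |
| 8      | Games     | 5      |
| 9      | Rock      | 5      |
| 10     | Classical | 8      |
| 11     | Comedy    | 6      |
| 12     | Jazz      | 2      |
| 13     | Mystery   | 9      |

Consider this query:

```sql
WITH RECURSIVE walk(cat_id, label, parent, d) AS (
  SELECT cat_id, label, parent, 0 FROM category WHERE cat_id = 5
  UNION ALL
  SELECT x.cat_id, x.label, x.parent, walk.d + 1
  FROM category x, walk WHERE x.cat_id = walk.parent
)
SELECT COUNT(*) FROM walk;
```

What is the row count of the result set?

Base: cat_id=5 (SciFi), parent=3, d 0.
Iteration 1: join on cat_id=3 -> Fiction (id 3, parent=2, d 1).
Iteration 2: join on cat_id=2 -> Video (id 2, parent=1, d 2).
Iteration 3: join on cat_id=1 -> Fantasy (id 1, parent=NULL, d 3).
Iteration 4: parent is NULL; no match; recursion stops.
Total rows emitted: 4.

4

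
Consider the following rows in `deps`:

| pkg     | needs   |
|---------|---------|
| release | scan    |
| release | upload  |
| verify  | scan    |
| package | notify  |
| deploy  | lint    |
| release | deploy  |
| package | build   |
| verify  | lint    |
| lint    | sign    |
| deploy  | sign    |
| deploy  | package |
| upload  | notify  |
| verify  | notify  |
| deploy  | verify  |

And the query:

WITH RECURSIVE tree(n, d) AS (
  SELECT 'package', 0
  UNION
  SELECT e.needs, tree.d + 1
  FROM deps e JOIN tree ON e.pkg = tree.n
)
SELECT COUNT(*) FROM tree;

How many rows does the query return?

3

Base: (package, d=0).
Iteration 1: edges from {package} -> (build, d=1), (notify, d=1).
Iteration 2: no outgoing edges from {build,notify}; recursion stops.
Total rows emitted: 3.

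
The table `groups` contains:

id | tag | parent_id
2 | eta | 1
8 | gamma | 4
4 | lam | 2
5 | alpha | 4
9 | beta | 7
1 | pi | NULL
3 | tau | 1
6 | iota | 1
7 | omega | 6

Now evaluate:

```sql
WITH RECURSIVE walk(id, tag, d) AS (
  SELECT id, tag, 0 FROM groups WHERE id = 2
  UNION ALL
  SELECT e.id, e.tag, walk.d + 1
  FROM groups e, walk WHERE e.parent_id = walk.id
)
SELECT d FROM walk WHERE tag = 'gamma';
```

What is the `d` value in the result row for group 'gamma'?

2

Base: id=2 (eta) at d 0.
Iteration 1: rows with parent_id in {2} -> lam (id 4, d 1).
Iteration 2: rows with parent_id in {4} -> alpha (id 5, d 2), gamma (id 8, d 2).
Iteration 3: no rows with parent_id in {5,8}; recursion stops.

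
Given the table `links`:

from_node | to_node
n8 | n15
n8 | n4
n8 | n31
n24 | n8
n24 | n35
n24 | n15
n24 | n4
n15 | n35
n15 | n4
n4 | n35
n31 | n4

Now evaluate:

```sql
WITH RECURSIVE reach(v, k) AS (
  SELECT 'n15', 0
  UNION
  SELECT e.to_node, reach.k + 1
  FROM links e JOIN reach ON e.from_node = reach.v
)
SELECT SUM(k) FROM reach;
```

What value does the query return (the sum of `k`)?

4

Base: (n15, k=0).
Iteration 1: edges from {n15} -> (n35, k=1), (n4, k=1).
Iteration 2: edges from {n35,n4} -> (n35, k=2).
Iteration 3: no outgoing edges from {n35}; recursion stops.
SUM(k) = 0 + 1 + 1 + 2 = 4.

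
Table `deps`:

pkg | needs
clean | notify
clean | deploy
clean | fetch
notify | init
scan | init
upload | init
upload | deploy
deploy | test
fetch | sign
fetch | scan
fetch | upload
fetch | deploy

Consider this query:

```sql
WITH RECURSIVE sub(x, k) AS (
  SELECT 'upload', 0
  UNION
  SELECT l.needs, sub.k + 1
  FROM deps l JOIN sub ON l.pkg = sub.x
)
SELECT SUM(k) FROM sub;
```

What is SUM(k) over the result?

4

Base: (upload, k=0).
Iteration 1: edges from {upload} -> (deploy, k=1), (init, k=1).
Iteration 2: edges from {deploy,init} -> (test, k=2).
Iteration 3: no outgoing edges from {test}; recursion stops.
SUM(k) = 0 + 1 + 1 + 2 = 4.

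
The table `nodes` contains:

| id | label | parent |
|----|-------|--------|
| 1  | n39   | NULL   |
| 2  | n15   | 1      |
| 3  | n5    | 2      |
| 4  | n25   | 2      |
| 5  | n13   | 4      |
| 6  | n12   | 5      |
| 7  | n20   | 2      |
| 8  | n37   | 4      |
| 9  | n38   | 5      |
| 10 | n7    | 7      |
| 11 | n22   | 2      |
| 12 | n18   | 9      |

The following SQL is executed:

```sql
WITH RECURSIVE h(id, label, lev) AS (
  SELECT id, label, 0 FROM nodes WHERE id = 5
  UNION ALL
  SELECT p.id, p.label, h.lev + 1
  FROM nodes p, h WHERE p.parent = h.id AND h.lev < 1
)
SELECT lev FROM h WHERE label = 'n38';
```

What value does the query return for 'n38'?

Base: id=5 (n13) at lev 0.
Iteration 1: rows with parent in {5} -> n12 (id 6, lev 1), n38 (id 9, lev 1).
Iteration 2: lev < 1 fails for all current rows; recursion stops.

1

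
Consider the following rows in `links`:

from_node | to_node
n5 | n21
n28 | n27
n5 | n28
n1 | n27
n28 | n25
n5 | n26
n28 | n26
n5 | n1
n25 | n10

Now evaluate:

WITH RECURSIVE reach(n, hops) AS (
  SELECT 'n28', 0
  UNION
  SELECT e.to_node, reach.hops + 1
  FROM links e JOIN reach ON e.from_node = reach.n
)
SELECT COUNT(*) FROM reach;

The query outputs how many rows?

5

Base: (n28, hops=0).
Iteration 1: edges from {n28} -> (n25, hops=1), (n26, hops=1), (n27, hops=1).
Iteration 2: edges from {n25,n26,n27} -> (n10, hops=2).
Iteration 3: no outgoing edges from {n10}; recursion stops.
Total rows emitted: 5.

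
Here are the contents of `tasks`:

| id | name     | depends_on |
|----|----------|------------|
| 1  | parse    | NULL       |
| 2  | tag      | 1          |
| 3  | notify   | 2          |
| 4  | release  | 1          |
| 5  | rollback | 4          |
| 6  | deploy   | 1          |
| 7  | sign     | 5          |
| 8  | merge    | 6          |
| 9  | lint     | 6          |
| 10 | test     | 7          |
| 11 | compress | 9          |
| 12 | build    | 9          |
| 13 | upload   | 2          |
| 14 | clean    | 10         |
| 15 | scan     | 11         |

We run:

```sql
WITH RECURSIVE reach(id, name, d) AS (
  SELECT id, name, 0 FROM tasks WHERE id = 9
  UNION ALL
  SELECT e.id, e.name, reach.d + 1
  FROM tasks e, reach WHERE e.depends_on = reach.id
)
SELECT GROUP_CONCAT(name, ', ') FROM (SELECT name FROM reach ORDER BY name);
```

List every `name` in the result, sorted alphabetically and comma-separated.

Base: id=9 (lint) at d 0.
Iteration 1: rows with depends_on in {9} -> compress (id 11, d 1), build (id 12, d 1).
Iteration 2: rows with depends_on in {11,12} -> scan (id 15, d 2).
Iteration 3: no rows with depends_on in {15}; recursion stops.

build, compress, lint, scan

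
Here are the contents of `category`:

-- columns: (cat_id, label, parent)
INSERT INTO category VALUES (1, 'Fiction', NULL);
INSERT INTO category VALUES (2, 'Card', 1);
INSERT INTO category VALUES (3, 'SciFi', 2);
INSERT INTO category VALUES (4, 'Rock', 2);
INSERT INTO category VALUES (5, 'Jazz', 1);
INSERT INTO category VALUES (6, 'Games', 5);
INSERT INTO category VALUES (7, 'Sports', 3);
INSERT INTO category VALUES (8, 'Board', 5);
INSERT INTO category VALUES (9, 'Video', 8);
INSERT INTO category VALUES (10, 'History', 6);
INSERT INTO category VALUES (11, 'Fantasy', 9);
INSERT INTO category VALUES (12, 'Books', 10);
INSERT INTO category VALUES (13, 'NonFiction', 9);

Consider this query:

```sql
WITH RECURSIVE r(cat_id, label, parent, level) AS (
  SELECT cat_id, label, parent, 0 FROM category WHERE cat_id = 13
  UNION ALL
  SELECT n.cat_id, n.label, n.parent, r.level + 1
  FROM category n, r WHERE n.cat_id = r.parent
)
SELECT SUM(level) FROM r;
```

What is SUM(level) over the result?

10

Base: cat_id=13 (NonFiction), parent=9, level 0.
Iteration 1: join on cat_id=9 -> Video (id 9, parent=8, level 1).
Iteration 2: join on cat_id=8 -> Board (id 8, parent=5, level 2).
Iteration 3: join on cat_id=5 -> Jazz (id 5, parent=1, level 3).
Iteration 4: join on cat_id=1 -> Fiction (id 1, parent=NULL, level 4).
Iteration 5: parent is NULL; no match; recursion stops.
SUM(level) = 0 + 1 + 2 + 3 + 4 = 10.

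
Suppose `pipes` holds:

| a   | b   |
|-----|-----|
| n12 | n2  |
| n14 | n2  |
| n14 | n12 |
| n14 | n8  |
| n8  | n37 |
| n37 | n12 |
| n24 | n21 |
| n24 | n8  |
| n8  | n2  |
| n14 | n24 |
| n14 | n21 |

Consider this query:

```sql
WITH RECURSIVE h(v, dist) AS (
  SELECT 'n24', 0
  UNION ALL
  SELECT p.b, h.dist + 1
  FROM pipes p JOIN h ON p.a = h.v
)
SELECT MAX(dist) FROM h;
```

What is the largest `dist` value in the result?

4

Base: (n24, dist=0).
Iteration 1: edges from {n24} -> (n21, dist=1), (n8, dist=1).
Iteration 2: edges from {n21,n8} -> (n2, dist=2), (n37, dist=2).
Iteration 3: edges from {n2,n37} -> (n12, dist=3).
Iteration 4: edges from {n12} -> (n2, dist=4).
Iteration 5: no outgoing edges from {n2}; recursion stops.
dist values: 0, 1, 1, 2, 2, 3, 4; the maximum is 4.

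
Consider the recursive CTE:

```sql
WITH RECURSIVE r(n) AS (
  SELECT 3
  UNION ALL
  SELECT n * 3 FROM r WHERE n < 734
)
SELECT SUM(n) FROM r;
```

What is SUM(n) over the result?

Base: n=3.
Iteration 1: 3 < 734 holds -> n = 3 * 3 = 9.
Iteration 2: 9 < 734 holds -> n = 9 * 3 = 27.
Iteration 3: 27 < 734 holds -> n = 27 * 3 = 81.
Iteration 4: 81 < 734 holds -> n = 81 * 3 = 243.
Iteration 5: 243 < 734 holds -> n = 243 * 3 = 729.
Iteration 6: 729 < 734 holds -> n = 729 * 3 = 2187.
Iteration 7: 2187 < 734 fails; recursion stops.
SUM(n) = 3 + 9 + 27 + 81 + 243 + 729 + 2187 = 3279.

3279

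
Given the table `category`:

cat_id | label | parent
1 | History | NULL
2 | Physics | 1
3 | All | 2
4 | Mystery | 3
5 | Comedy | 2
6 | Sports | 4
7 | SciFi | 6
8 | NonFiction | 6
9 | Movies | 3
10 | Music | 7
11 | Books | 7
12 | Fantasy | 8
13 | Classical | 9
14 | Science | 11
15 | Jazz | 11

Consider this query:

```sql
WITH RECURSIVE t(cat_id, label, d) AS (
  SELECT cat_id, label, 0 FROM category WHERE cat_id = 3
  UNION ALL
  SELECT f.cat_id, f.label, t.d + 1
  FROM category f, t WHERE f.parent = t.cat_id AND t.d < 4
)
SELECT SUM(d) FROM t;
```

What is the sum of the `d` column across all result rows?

24

Base: cat_id=3 (All) at d 0.
Iteration 1: rows with parent in {3} -> Mystery (id 4, d 1), Movies (id 9, d 1).
Iteration 2: rows with parent in {4,9} -> Sports (id 6, d 2), Classical (id 13, d 2).
Iteration 3: rows with parent in {6,13} -> SciFi (id 7, d 3), NonFiction (id 8, d 3).
Iteration 4: rows with parent in {7,8} -> Music (id 10, d 4), Books (id 11, d 4), Fantasy (id 12, d 4).
Iteration 5: d < 4 fails for all current rows; recursion stops.
SUM(d) = 0 + 1 + 1 + 2 + 2 + 3 + 3 + 4 + 4 + 4 = 24.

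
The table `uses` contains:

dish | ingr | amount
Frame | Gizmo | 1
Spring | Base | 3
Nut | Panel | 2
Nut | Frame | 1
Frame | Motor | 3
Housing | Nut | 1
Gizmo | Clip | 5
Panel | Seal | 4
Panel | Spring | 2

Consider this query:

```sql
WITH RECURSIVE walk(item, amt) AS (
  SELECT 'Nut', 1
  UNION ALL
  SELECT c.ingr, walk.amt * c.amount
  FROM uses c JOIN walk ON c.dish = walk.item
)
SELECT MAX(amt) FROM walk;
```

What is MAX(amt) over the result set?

Base: (Nut, amt=1).
Iteration 1: components of {Nut} -> Frame = 1*1 = 1, Panel = 1*2 = 2.
Iteration 2: components of {Frame,Panel} -> Gizmo = 1*1 = 1, Motor = 1*3 = 3, Seal = 2*4 = 8, Spring = 2*2 = 4.
Iteration 3: components of {Gizmo,Motor,Seal,Spring} -> Base = 4*3 = 12, Clip = 1*5 = 5.
Iteration 4: no further components; recursion stops.
amt values: 1, 1, 2, 3, 1, 4, 8, 5, 12; the maximum is 12.

12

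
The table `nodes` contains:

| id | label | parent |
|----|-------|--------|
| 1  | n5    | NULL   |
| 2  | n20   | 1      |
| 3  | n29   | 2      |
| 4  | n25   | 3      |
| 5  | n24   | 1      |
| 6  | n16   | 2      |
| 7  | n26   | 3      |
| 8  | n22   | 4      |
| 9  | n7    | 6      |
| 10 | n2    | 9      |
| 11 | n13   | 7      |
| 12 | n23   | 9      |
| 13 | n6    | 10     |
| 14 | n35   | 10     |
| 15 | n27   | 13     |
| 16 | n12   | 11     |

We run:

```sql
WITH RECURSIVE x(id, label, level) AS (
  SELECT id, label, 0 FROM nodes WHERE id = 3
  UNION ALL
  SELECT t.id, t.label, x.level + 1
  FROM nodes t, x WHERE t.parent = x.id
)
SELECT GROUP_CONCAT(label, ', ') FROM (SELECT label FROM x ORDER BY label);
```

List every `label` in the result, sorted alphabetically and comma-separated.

Base: id=3 (n29) at level 0.
Iteration 1: rows with parent in {3} -> n25 (id 4, level 1), n26 (id 7, level 1).
Iteration 2: rows with parent in {4,7} -> n22 (id 8, level 2), n13 (id 11, level 2).
Iteration 3: rows with parent in {8,11} -> n12 (id 16, level 3).
Iteration 4: no rows with parent in {16}; recursion stops.

n12, n13, n22, n25, n26, n29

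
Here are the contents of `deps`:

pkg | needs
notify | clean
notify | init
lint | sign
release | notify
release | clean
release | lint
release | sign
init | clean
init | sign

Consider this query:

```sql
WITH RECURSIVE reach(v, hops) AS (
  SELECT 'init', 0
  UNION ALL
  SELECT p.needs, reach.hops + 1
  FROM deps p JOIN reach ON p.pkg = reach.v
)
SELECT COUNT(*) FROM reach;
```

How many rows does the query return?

Base: (init, hops=0).
Iteration 1: edges from {init} -> (clean, hops=1), (sign, hops=1).
Iteration 2: no outgoing edges from {clean,sign}; recursion stops.
Total rows emitted: 3.

3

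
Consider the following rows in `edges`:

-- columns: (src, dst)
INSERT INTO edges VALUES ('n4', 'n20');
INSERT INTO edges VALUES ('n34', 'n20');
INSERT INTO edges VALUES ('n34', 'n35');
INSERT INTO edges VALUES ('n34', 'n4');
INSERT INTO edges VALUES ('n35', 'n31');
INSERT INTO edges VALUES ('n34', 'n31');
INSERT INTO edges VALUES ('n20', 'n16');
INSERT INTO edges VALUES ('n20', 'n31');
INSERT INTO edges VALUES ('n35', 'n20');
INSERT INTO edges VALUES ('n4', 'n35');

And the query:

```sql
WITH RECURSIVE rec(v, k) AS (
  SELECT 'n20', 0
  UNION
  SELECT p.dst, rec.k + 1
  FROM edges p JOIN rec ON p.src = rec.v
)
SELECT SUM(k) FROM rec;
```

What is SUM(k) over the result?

Base: (n20, k=0).
Iteration 1: edges from {n20} -> (n16, k=1), (n31, k=1).
Iteration 2: no outgoing edges from {n16,n31}; recursion stops.
SUM(k) = 0 + 1 + 1 = 2.

2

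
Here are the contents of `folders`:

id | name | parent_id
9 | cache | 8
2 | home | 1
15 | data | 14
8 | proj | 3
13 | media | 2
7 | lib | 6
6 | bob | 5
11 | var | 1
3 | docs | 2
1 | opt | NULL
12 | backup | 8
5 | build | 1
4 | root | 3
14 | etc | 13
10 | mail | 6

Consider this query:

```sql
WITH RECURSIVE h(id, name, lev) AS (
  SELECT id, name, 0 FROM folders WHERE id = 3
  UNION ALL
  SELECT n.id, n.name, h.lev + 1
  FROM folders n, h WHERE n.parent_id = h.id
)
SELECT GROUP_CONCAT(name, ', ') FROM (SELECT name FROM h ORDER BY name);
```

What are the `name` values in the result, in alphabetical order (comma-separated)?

Base: id=3 (docs) at lev 0.
Iteration 1: rows with parent_id in {3} -> root (id 4, lev 1), proj (id 8, lev 1).
Iteration 2: rows with parent_id in {4,8} -> cache (id 9, lev 2), backup (id 12, lev 2).
Iteration 3: no rows with parent_id in {9,12}; recursion stops.

backup, cache, docs, proj, root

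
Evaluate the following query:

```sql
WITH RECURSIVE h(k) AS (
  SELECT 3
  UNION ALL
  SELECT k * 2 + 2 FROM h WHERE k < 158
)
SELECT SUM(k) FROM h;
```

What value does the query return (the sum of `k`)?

Base: k=3.
Iteration 1: 3 < 158 holds -> k = 3 * 2 + 2 = 8.
Iteration 2: 8 < 158 holds -> k = 8 * 2 + 2 = 18.
Iteration 3: 18 < 158 holds -> k = 18 * 2 + 2 = 38.
Iteration 4: 38 < 158 holds -> k = 38 * 2 + 2 = 78.
Iteration 5: 78 < 158 holds -> k = 78 * 2 + 2 = 158.
Iteration 6: 158 < 158 fails; recursion stops.
SUM(k) = 3 + 8 + 18 + 38 + 78 + 158 = 303.

303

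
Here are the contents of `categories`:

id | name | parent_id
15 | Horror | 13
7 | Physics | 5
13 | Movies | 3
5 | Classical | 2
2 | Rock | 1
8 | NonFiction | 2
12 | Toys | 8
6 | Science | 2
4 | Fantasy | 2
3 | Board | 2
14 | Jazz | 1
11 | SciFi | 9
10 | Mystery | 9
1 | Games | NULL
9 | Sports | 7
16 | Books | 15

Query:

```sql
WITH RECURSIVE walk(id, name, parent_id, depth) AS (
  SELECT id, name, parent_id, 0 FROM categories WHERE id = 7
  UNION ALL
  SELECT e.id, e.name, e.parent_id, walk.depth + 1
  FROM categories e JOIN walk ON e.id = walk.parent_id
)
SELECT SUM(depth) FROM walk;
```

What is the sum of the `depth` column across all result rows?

6

Base: id=7 (Physics), parent_id=5, depth 0.
Iteration 1: join on id=5 -> Classical (id 5, parent_id=2, depth 1).
Iteration 2: join on id=2 -> Rock (id 2, parent_id=1, depth 2).
Iteration 3: join on id=1 -> Games (id 1, parent_id=NULL, depth 3).
Iteration 4: parent_id is NULL; no match; recursion stops.
SUM(depth) = 0 + 1 + 2 + 3 = 6.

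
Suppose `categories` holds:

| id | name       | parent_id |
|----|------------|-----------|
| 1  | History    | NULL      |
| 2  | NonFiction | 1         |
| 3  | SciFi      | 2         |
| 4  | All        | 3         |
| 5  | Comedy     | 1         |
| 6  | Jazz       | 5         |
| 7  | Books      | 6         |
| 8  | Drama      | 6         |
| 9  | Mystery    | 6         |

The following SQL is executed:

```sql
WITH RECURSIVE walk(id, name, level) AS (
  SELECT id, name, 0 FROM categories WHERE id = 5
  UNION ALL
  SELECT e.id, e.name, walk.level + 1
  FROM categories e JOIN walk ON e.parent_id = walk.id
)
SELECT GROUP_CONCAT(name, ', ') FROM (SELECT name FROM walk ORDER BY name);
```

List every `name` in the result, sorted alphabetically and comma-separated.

Base: id=5 (Comedy) at level 0.
Iteration 1: rows with parent_id in {5} -> Jazz (id 6, level 1).
Iteration 2: rows with parent_id in {6} -> Books (id 7, level 2), Drama (id 8, level 2), Mystery (id 9, level 2).
Iteration 3: no rows with parent_id in {7,8,9}; recursion stops.

Books, Comedy, Drama, Jazz, Mystery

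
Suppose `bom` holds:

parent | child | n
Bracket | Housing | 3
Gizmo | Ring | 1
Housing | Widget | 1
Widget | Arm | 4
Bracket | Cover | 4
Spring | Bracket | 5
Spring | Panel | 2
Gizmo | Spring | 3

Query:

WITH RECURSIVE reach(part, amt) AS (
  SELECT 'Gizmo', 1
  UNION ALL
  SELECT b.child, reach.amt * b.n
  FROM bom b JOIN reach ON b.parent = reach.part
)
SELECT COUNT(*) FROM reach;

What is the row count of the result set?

9

Base: (Gizmo, amt=1).
Iteration 1: components of {Gizmo} -> Ring = 1*1 = 1, Spring = 1*3 = 3.
Iteration 2: components of {Ring,Spring} -> Bracket = 3*5 = 15, Panel = 3*2 = 6.
Iteration 3: components of {Bracket,Panel} -> Cover = 15*4 = 60, Housing = 15*3 = 45.
Iteration 4: components of {Cover,Housing} -> Widget = 45*1 = 45.
Iteration 5: components of {Widget} -> Arm = 45*4 = 180.
Iteration 6: no further components; recursion stops.
Total rows emitted: 9.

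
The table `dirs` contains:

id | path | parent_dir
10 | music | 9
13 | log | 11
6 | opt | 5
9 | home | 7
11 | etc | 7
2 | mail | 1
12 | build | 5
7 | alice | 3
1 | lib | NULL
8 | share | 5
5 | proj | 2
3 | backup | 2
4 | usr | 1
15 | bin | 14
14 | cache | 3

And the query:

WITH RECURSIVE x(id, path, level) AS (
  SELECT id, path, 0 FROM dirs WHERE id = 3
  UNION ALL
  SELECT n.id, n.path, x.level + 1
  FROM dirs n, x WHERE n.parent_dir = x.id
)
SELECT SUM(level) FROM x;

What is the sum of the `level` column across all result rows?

14

Base: id=3 (backup) at level 0.
Iteration 1: rows with parent_dir in {3} -> alice (id 7, level 1), cache (id 14, level 1).
Iteration 2: rows with parent_dir in {7,14} -> home (id 9, level 2), etc (id 11, level 2), bin (id 15, level 2).
Iteration 3: rows with parent_dir in {9,11,15} -> music (id 10, level 3), log (id 13, level 3).
Iteration 4: no rows with parent_dir in {10,13}; recursion stops.
SUM(level) = 0 + 1 + 1 + 2 + 2 + 2 + 3 + 3 = 14.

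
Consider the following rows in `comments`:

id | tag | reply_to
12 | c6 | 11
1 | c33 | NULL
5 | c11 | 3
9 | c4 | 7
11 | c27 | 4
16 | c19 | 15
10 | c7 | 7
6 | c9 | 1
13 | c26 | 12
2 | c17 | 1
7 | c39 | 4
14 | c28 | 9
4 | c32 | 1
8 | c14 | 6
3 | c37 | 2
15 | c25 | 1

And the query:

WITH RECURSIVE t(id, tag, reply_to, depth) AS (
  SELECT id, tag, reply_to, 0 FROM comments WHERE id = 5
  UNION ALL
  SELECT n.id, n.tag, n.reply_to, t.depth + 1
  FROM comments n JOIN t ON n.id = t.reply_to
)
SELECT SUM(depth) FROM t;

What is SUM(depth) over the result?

6

Base: id=5 (c11), reply_to=3, depth 0.
Iteration 1: join on id=3 -> c37 (id 3, reply_to=2, depth 1).
Iteration 2: join on id=2 -> c17 (id 2, reply_to=1, depth 2).
Iteration 3: join on id=1 -> c33 (id 1, reply_to=NULL, depth 3).
Iteration 4: reply_to is NULL; no match; recursion stops.
SUM(depth) = 0 + 1 + 2 + 3 = 6.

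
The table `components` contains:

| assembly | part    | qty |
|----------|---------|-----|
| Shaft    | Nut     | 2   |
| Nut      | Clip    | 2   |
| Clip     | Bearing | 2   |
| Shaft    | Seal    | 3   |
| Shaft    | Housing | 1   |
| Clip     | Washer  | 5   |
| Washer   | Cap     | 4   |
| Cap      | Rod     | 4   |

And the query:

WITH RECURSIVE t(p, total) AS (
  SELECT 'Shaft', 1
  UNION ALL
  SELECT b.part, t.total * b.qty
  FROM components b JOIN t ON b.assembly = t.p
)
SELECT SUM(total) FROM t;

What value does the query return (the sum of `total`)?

Base: (Shaft, total=1).
Iteration 1: components of {Shaft} -> Housing = 1*1 = 1, Nut = 1*2 = 2, Seal = 1*3 = 3.
Iteration 2: components of {Housing,Nut,Seal} -> Clip = 2*2 = 4.
Iteration 3: components of {Clip} -> Bearing = 4*2 = 8, Washer = 4*5 = 20.
Iteration 4: components of {Bearing,Washer} -> Cap = 20*4 = 80.
Iteration 5: components of {Cap} -> Rod = 80*4 = 320.
Iteration 6: no further components; recursion stops.
SUM(total) = 1 + 2 + 3 + 1 + 4 + 8 + 20 + 80 + 320 = 439.

439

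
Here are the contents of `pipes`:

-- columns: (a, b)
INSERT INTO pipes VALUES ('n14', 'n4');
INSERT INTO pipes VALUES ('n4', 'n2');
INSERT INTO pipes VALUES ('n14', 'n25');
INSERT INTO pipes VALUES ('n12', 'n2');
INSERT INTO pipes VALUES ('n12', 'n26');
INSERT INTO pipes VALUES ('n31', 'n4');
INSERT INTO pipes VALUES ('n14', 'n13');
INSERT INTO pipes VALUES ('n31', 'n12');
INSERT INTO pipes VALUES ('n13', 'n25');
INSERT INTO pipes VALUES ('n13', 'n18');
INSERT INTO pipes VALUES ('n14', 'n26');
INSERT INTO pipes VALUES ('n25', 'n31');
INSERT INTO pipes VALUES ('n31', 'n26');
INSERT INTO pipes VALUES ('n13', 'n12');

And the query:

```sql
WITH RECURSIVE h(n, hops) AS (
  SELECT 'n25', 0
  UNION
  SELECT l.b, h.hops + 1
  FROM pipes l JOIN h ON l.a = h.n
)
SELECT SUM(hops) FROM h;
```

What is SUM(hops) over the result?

Base: (n25, hops=0).
Iteration 1: edges from {n25} -> (n31, hops=1).
Iteration 2: edges from {n31} -> (n12, hops=2), (n26, hops=2), (n4, hops=2).
Iteration 3: edges from {n12,n26,n4} -> (n2, hops=3), (n26, hops=3). [UNION drops 1 duplicate row(s)]
Iteration 4: no outgoing edges from {n2,n26}; recursion stops.
SUM(hops) = 0 + 1 + 2 + 2 + 2 + 3 + 3 = 13.

13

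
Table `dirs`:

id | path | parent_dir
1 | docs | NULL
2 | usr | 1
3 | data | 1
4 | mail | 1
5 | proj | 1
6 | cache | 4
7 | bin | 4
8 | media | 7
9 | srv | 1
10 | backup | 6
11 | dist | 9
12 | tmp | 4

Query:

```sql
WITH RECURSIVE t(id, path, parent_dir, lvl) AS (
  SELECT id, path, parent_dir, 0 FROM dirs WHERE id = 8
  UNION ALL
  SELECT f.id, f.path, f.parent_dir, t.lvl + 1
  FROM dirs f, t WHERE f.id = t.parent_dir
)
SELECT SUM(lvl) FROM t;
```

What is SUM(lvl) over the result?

6

Base: id=8 (media), parent_dir=7, lvl 0.
Iteration 1: join on id=7 -> bin (id 7, parent_dir=4, lvl 1).
Iteration 2: join on id=4 -> mail (id 4, parent_dir=1, lvl 2).
Iteration 3: join on id=1 -> docs (id 1, parent_dir=NULL, lvl 3).
Iteration 4: parent_dir is NULL; no match; recursion stops.
SUM(lvl) = 0 + 1 + 2 + 3 = 6.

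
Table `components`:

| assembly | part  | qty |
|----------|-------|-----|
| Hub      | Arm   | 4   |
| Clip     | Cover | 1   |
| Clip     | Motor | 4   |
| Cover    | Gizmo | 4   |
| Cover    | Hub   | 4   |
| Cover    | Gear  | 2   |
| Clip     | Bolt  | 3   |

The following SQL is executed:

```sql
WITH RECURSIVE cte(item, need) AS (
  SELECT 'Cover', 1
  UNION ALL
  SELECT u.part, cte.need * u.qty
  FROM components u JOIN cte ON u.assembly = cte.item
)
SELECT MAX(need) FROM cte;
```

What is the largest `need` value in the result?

Base: (Cover, need=1).
Iteration 1: components of {Cover} -> Gear = 1*2 = 2, Gizmo = 1*4 = 4, Hub = 1*4 = 4.
Iteration 2: components of {Gear,Gizmo,Hub} -> Arm = 4*4 = 16.
Iteration 3: no further components; recursion stops.
need values: 1, 4, 2, 4, 16; the maximum is 16.

16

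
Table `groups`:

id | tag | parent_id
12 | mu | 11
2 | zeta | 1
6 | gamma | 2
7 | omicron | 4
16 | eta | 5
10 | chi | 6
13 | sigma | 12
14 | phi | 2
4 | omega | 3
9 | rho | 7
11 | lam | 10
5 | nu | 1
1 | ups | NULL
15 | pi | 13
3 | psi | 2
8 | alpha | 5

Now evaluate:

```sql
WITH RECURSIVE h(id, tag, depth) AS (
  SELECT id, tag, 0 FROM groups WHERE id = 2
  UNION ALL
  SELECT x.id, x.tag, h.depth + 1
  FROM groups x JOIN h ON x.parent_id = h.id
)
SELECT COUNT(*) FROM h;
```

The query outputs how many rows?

Base: id=2 (zeta) at depth 0.
Iteration 1: rows with parent_id in {2} -> psi (id 3, depth 1), gamma (id 6, depth 1), phi (id 14, depth 1).
Iteration 2: rows with parent_id in {3,6,14} -> omega (id 4, depth 2), chi (id 10, depth 2).
Iteration 3: rows with parent_id in {4,10} -> omicron (id 7, depth 3), lam (id 11, depth 3).
Iteration 4: rows with parent_id in {7,11} -> rho (id 9, depth 4), mu (id 12, depth 4).
Iteration 5: rows with parent_id in {9,12} -> sigma (id 13, depth 5).
Iteration 6: rows with parent_id in {13} -> pi (id 15, depth 6).
Iteration 7: no rows with parent_id in {15}; recursion stops.
Total rows emitted: 12.

12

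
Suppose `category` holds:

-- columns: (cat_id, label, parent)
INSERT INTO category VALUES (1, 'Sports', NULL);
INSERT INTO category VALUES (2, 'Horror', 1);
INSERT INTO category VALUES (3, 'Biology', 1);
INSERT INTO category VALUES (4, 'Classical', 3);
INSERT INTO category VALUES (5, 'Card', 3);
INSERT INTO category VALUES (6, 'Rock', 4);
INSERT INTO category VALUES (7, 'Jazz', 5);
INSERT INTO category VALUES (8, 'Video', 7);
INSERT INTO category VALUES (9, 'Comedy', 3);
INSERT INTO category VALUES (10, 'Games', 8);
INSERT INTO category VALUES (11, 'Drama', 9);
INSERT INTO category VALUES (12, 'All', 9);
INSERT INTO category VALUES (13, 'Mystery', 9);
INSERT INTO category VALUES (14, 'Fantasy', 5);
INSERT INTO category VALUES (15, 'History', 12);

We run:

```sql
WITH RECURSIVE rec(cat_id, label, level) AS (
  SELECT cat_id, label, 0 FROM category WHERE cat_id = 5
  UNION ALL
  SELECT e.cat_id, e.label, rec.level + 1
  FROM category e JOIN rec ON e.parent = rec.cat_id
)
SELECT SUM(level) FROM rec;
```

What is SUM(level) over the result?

7

Base: cat_id=5 (Card) at level 0.
Iteration 1: rows with parent in {5} -> Jazz (id 7, level 1), Fantasy (id 14, level 1).
Iteration 2: rows with parent in {7,14} -> Video (id 8, level 2).
Iteration 3: rows with parent in {8} -> Games (id 10, level 3).
Iteration 4: no rows with parent in {10}; recursion stops.
SUM(level) = 0 + 1 + 1 + 2 + 3 = 7.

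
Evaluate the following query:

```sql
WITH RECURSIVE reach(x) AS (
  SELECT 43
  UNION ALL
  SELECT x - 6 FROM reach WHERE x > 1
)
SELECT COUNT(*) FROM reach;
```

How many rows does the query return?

Base: x=43.
Iteration 1: 43 > 1 holds -> x = 43 - 6 = 37.
Iteration 2: 37 > 1 holds -> x = 37 - 6 = 31.
Iteration 3: 31 > 1 holds -> x = 31 - 6 = 25.
Iteration 4: 25 > 1 holds -> x = 25 - 6 = 19.
Iteration 5: 19 > 1 holds -> x = 19 - 6 = 13.
Iteration 6: 13 > 1 holds -> x = 13 - 6 = 7.
Iteration 7: 7 > 1 holds -> x = 7 - 6 = 1.
Iteration 8: 1 > 1 fails; recursion stops.
Total rows emitted: 8.

8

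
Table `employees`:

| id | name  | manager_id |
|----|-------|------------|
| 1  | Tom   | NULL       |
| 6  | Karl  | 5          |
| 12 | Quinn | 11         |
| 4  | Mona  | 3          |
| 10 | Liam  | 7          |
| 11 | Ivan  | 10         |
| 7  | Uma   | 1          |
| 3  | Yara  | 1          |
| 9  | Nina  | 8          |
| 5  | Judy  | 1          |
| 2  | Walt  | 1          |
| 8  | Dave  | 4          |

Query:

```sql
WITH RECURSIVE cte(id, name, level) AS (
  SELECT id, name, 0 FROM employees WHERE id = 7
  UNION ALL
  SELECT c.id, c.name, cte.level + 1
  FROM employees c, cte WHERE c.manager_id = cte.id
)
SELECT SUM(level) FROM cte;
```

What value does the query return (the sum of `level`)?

Base: id=7 (Uma) at level 0.
Iteration 1: rows with manager_id in {7} -> Liam (id 10, level 1).
Iteration 2: rows with manager_id in {10} -> Ivan (id 11, level 2).
Iteration 3: rows with manager_id in {11} -> Quinn (id 12, level 3).
Iteration 4: no rows with manager_id in {12}; recursion stops.
SUM(level) = 0 + 1 + 2 + 3 = 6.

6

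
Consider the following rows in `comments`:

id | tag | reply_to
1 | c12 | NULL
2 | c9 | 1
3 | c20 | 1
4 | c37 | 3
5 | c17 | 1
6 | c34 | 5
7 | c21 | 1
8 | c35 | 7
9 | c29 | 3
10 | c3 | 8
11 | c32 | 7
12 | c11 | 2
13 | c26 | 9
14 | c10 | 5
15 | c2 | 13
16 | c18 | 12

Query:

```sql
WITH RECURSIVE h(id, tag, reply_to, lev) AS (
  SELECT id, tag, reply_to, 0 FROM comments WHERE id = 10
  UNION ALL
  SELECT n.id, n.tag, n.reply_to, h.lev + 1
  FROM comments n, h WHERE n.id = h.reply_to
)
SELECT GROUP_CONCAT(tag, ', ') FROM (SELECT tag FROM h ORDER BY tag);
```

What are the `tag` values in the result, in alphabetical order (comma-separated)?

c12, c21, c3, c35

Base: id=10 (c3), reply_to=8, lev 0.
Iteration 1: join on id=8 -> c35 (id 8, reply_to=7, lev 1).
Iteration 2: join on id=7 -> c21 (id 7, reply_to=1, lev 2).
Iteration 3: join on id=1 -> c12 (id 1, reply_to=NULL, lev 3).
Iteration 4: reply_to is NULL; no match; recursion stops.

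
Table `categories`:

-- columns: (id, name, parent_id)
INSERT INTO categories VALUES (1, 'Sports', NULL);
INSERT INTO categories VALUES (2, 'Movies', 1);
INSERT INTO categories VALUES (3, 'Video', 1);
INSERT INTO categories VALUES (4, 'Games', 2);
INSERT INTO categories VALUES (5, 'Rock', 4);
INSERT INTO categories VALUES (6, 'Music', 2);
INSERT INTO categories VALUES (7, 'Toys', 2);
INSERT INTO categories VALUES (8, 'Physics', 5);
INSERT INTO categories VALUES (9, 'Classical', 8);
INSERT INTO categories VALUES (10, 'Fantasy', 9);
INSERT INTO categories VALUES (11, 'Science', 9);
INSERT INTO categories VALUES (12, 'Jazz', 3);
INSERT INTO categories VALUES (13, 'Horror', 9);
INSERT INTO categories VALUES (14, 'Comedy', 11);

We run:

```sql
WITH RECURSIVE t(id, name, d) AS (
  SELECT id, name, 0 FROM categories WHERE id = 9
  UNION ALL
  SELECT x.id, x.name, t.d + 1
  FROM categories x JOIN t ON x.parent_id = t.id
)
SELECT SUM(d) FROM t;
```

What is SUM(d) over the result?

5

Base: id=9 (Classical) at d 0.
Iteration 1: rows with parent_id in {9} -> Fantasy (id 10, d 1), Science (id 11, d 1), Horror (id 13, d 1).
Iteration 2: rows with parent_id in {10,11,13} -> Comedy (id 14, d 2).
Iteration 3: no rows with parent_id in {14}; recursion stops.
SUM(d) = 0 + 1 + 1 + 1 + 2 = 5.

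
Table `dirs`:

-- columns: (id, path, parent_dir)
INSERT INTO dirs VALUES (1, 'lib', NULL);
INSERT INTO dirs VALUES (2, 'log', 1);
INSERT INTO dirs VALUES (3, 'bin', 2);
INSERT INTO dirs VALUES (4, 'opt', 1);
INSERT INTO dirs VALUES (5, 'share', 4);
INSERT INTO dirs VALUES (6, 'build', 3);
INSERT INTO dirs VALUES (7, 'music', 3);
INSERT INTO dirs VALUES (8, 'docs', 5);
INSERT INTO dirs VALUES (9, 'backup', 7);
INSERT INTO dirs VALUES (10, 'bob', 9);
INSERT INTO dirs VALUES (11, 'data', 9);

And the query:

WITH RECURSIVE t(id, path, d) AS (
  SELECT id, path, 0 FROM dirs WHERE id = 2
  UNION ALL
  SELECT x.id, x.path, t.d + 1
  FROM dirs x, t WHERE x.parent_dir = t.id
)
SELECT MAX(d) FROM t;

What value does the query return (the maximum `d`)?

Base: id=2 (log) at d 0.
Iteration 1: rows with parent_dir in {2} -> bin (id 3, d 1).
Iteration 2: rows with parent_dir in {3} -> build (id 6, d 2), music (id 7, d 2).
Iteration 3: rows with parent_dir in {6,7} -> backup (id 9, d 3).
Iteration 4: rows with parent_dir in {9} -> bob (id 10, d 4), data (id 11, d 4).
Iteration 5: no rows with parent_dir in {10,11}; recursion stops.
d values: 0, 1, 2, 2, 3, 4, 4; the maximum is 4.

4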